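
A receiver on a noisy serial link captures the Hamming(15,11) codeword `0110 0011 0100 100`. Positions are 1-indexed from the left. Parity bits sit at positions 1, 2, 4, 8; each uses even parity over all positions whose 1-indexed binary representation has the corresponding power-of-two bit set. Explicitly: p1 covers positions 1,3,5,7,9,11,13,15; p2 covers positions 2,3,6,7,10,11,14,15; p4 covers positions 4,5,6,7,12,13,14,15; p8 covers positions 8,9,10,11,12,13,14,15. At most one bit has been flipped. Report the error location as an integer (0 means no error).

s1: b1⊕b3⊕b5⊕b7⊕b9⊕b11⊕b13⊕b15 = 0⊕1⊕0⊕1⊕0⊕0⊕1⊕0 = 1
s2: b2⊕b3⊕b6⊕b7⊕b10⊕b11⊕b14⊕b15 = 1⊕1⊕0⊕1⊕1⊕0⊕0⊕0 = 0
s4: b4⊕b5⊕b6⊕b7⊕b12⊕b13⊕b14⊕b15 = 0⊕0⊕0⊕1⊕0⊕1⊕0⊕0 = 0
s8: b8⊕b9⊕b10⊕b11⊕b12⊕b13⊕b14⊕b15 = 1⊕0⊕1⊕0⊕0⊕1⊕0⊕0 = 1
Syndrome (s8...s1) = 1001 → position 9.

9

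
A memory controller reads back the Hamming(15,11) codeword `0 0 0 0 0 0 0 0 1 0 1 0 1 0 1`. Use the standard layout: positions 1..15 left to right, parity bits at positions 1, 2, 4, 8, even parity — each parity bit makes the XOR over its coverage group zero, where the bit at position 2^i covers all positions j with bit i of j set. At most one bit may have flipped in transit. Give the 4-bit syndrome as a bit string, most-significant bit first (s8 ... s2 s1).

s1: b1⊕b3⊕b5⊕b7⊕b9⊕b11⊕b13⊕b15 = 0⊕0⊕0⊕0⊕1⊕1⊕1⊕1 = 0
s2: b2⊕b3⊕b6⊕b7⊕b10⊕b11⊕b14⊕b15 = 0⊕0⊕0⊕0⊕0⊕1⊕0⊕1 = 0
s4: b4⊕b5⊕b6⊕b7⊕b12⊕b13⊕b14⊕b15 = 0⊕0⊕0⊕0⊕0⊕1⊕0⊕1 = 0
s8: b8⊕b9⊕b10⊕b11⊕b12⊕b13⊕b14⊕b15 = 0⊕1⊕0⊕1⊕0⊕1⊕0⊕1 = 0
Syndrome (s8...s1) = 0000 → position 0 (no error).

0000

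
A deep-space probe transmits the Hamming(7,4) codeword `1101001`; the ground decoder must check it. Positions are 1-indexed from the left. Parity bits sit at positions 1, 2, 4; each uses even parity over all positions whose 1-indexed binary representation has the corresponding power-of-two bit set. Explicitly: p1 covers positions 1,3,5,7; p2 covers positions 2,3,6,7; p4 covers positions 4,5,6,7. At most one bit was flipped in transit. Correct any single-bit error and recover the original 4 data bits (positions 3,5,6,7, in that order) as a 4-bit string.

0001

s1: b1⊕b3⊕b5⊕b7 = 1⊕0⊕0⊕1 = 0
s2: b2⊕b3⊕b6⊕b7 = 1⊕0⊕0⊕1 = 0
s4: b4⊕b5⊕b6⊕b7 = 1⊕0⊕0⊕1 = 0
Syndrome (s4...s1) = 000 → position 0 (no error).
No correction needed.
Data bits at positions 3,5,6,7: 0001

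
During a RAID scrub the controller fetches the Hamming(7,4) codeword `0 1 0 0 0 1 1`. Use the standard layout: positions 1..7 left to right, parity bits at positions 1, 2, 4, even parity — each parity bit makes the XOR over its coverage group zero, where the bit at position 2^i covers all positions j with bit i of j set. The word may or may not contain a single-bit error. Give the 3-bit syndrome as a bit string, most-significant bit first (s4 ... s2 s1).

s1: b1⊕b3⊕b5⊕b7 = 0⊕0⊕0⊕1 = 1
s2: b2⊕b3⊕b6⊕b7 = 1⊕0⊕1⊕1 = 1
s4: b4⊕b5⊕b6⊕b7 = 0⊕0⊕1⊕1 = 0
Syndrome (s4...s1) = 011 → position 3.

011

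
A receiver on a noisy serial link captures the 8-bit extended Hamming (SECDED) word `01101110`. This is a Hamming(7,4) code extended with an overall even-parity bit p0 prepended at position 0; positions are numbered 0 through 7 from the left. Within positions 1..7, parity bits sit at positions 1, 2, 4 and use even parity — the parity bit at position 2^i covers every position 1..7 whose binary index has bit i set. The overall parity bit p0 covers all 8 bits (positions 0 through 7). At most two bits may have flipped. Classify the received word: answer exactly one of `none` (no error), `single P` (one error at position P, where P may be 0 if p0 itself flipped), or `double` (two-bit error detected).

s1: b1⊕b3⊕b5⊕b7 = 1⊕0⊕1⊕0 = 0
s2: b2⊕b3⊕b6⊕b7 = 1⊕0⊕1⊕0 = 0
s4: b4⊕b5⊕b6⊕b7 = 1⊕1⊕1⊕0 = 1
Syndrome (s4...s1) = 100 → position 4.
Overall parity (XOR of all 8 bits, including p0): 0⊕1⊕1⊕0⊕1⊕1⊕1⊕0 = 1
Overall=1, syndrome position=4 → single-bit error at position 4.

single 4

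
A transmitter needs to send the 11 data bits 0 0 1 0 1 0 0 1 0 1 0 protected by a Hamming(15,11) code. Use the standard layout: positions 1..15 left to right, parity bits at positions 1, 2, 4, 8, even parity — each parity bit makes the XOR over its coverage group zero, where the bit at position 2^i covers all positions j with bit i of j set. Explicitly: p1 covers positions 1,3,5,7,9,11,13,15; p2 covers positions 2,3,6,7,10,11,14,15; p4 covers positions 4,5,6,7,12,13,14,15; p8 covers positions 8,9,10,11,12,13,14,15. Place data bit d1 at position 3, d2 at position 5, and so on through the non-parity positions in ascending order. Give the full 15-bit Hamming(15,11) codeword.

Place data bits at non-power-of-two positions: b3=0, b5=0, b6=1, b7=0, b9=1, b10=0, b11=0, b12=1, b13=0, b14=1, b15=0.
p1 = XOR of data positions {3,5,7,9,11,13,15} = 0⊕0⊕0⊕1⊕0⊕0⊕0 = 1
p2 = XOR of data positions {3,6,7,10,11,14,15} = 0⊕1⊕0⊕0⊕0⊕1⊕0 = 0
p4 = XOR of data positions {5,6,7,12,13,14,15} = 0⊕1⊕0⊕1⊕0⊕1⊕0 = 1
p8 = XOR of data positions {9,10,11,12,13,14,15} = 1⊕0⊕0⊕1⊕0⊕1⊕0 = 1
Codeword b1..b15 = 100101011001010

100101011001010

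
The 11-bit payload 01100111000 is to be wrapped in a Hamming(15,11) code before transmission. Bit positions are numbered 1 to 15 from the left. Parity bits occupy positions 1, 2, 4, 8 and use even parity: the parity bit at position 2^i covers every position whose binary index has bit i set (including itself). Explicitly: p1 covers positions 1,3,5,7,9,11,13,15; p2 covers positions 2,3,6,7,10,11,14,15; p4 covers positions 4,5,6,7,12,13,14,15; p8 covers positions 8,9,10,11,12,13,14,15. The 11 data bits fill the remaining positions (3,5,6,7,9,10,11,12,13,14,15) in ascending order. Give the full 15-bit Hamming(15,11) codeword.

010111010111000

Place data bits at non-power-of-two positions: b3=0, b5=1, b6=1, b7=0, b9=0, b10=1, b11=1, b12=1, b13=0, b14=0, b15=0.
p1 = XOR of data positions {3,5,7,9,11,13,15} = 0⊕1⊕0⊕0⊕1⊕0⊕0 = 0
p2 = XOR of data positions {3,6,7,10,11,14,15} = 0⊕1⊕0⊕1⊕1⊕0⊕0 = 1
p4 = XOR of data positions {5,6,7,12,13,14,15} = 1⊕1⊕0⊕1⊕0⊕0⊕0 = 1
p8 = XOR of data positions {9,10,11,12,13,14,15} = 0⊕1⊕1⊕1⊕0⊕0⊕0 = 1
Codeword b1..b15 = 010111010111000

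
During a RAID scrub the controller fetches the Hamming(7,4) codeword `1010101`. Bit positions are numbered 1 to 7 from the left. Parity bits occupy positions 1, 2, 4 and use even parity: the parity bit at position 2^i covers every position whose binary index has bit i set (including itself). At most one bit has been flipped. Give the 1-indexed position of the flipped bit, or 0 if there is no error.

0

s1: b1⊕b3⊕b5⊕b7 = 1⊕1⊕1⊕1 = 0
s2: b2⊕b3⊕b6⊕b7 = 0⊕1⊕0⊕1 = 0
s4: b4⊕b5⊕b6⊕b7 = 0⊕1⊕0⊕1 = 0
Syndrome (s4...s1) = 000 → position 0 (no error).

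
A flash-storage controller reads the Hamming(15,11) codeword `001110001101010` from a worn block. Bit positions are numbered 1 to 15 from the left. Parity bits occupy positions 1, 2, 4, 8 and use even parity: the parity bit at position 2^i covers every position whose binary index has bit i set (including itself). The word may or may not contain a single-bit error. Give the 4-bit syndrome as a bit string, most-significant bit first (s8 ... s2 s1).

0011

s1: b1⊕b3⊕b5⊕b7⊕b9⊕b11⊕b13⊕b15 = 0⊕1⊕1⊕0⊕1⊕0⊕0⊕0 = 1
s2: b2⊕b3⊕b6⊕b7⊕b10⊕b11⊕b14⊕b15 = 0⊕1⊕0⊕0⊕1⊕0⊕1⊕0 = 1
s4: b4⊕b5⊕b6⊕b7⊕b12⊕b13⊕b14⊕b15 = 1⊕1⊕0⊕0⊕1⊕0⊕1⊕0 = 0
s8: b8⊕b9⊕b10⊕b11⊕b12⊕b13⊕b14⊕b15 = 0⊕1⊕1⊕0⊕1⊕0⊕1⊕0 = 0
Syndrome (s8...s1) = 0011 → position 3.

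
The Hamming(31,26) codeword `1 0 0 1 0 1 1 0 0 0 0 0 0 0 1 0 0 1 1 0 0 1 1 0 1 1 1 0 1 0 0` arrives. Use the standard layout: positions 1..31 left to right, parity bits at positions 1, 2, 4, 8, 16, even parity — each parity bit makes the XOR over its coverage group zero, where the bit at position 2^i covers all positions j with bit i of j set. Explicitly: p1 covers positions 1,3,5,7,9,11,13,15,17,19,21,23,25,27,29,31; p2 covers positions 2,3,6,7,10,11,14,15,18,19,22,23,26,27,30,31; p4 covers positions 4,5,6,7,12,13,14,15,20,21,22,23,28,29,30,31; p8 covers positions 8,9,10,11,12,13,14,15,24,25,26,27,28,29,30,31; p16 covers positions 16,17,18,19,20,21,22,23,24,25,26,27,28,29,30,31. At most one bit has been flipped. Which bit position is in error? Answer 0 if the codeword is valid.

s1: b1⊕b3⊕b5⊕b7⊕b9⊕b11⊕b13⊕b15⊕b17⊕b19⊕b21⊕b23⊕b25⊕b27⊕b29⊕b31 = 1⊕0⊕0⊕1⊕0⊕0⊕0⊕1⊕0⊕1⊕0⊕1⊕1⊕1⊕1⊕0 = 0
s2: b2⊕b3⊕b6⊕b7⊕b10⊕b11⊕b14⊕b15⊕b18⊕b19⊕b22⊕b23⊕b26⊕b27⊕b30⊕b31 = 0⊕0⊕1⊕1⊕0⊕0⊕0⊕1⊕1⊕1⊕1⊕1⊕1⊕1⊕0⊕0 = 1
s4: b4⊕b5⊕b6⊕b7⊕b12⊕b13⊕b14⊕b15⊕b20⊕b21⊕b22⊕b23⊕b28⊕b29⊕b30⊕b31 = 1⊕0⊕1⊕1⊕0⊕0⊕0⊕1⊕0⊕0⊕1⊕1⊕0⊕1⊕0⊕0 = 1
s8: b8⊕b9⊕b10⊕b11⊕b12⊕b13⊕b14⊕b15⊕b24⊕b25⊕b26⊕b27⊕b28⊕b29⊕b30⊕b31 = 0⊕0⊕0⊕0⊕0⊕0⊕0⊕1⊕0⊕1⊕1⊕1⊕0⊕1⊕0⊕0 = 1
s16: b16⊕b17⊕b18⊕b19⊕b20⊕b21⊕b22⊕b23⊕b24⊕b25⊕b26⊕b27⊕b28⊕b29⊕b30⊕b31 = 0⊕0⊕1⊕1⊕0⊕0⊕1⊕1⊕0⊕1⊕1⊕1⊕0⊕1⊕0⊕0 = 0
Syndrome (s16...s1) = 01110 → position 14.

14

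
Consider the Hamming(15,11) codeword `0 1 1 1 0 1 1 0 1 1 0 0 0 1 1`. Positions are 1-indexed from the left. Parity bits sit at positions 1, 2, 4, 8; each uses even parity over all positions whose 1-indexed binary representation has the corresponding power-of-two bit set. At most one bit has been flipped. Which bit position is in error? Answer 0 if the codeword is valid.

s1: b1⊕b3⊕b5⊕b7⊕b9⊕b11⊕b13⊕b15 = 0⊕1⊕0⊕1⊕1⊕0⊕0⊕1 = 0
s2: b2⊕b3⊕b6⊕b7⊕b10⊕b11⊕b14⊕b15 = 1⊕1⊕1⊕1⊕1⊕0⊕1⊕1 = 1
s4: b4⊕b5⊕b6⊕b7⊕b12⊕b13⊕b14⊕b15 = 1⊕0⊕1⊕1⊕0⊕0⊕1⊕1 = 1
s8: b8⊕b9⊕b10⊕b11⊕b12⊕b13⊕b14⊕b15 = 0⊕1⊕1⊕0⊕0⊕0⊕1⊕1 = 0
Syndrome (s8...s1) = 0110 → position 6.

6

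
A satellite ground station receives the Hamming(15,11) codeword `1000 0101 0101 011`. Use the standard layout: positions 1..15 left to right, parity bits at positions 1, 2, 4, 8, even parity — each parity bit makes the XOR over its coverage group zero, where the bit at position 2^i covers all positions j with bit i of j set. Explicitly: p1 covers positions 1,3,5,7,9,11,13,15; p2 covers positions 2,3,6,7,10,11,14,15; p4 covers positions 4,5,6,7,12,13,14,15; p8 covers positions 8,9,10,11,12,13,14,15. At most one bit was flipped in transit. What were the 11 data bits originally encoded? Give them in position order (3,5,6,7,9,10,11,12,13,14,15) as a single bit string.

00100101011

s1: b1⊕b3⊕b5⊕b7⊕b9⊕b11⊕b13⊕b15 = 1⊕0⊕0⊕0⊕0⊕0⊕0⊕1 = 0
s2: b2⊕b3⊕b6⊕b7⊕b10⊕b11⊕b14⊕b15 = 0⊕0⊕1⊕0⊕1⊕0⊕1⊕1 = 0
s4: b4⊕b5⊕b6⊕b7⊕b12⊕b13⊕b14⊕b15 = 0⊕0⊕1⊕0⊕1⊕0⊕1⊕1 = 0
s8: b8⊕b9⊕b10⊕b11⊕b12⊕b13⊕b14⊕b15 = 1⊕0⊕1⊕0⊕1⊕0⊕1⊕1 = 1
Syndrome (s8...s1) = 1000 → position 8.
Flip bit 8: corrected codeword = 100001000101011
Data bits at positions 3,5,6,7,9,10,11,12,13,14,15: 00100101011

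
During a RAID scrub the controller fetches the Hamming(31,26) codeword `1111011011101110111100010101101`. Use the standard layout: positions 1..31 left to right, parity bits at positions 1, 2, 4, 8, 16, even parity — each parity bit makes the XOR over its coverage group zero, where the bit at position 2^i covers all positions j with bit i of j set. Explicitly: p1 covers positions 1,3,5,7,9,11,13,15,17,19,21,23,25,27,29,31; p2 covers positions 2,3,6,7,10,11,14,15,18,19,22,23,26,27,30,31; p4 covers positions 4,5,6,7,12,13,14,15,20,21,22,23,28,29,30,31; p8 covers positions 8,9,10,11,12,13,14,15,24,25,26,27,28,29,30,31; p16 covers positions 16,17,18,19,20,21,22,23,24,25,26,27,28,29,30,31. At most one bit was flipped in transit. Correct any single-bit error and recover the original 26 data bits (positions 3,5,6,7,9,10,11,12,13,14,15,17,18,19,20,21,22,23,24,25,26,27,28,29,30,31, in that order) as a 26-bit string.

10111110111111100011101101

s1: b1⊕b3⊕b5⊕b7⊕b9⊕b11⊕b13⊕b15⊕b17⊕b19⊕b21⊕b23⊕b25⊕b27⊕b29⊕b31 = 1⊕1⊕0⊕1⊕1⊕1⊕1⊕1⊕1⊕1⊕0⊕0⊕0⊕0⊕1⊕1 = 1
s2: b2⊕b3⊕b6⊕b7⊕b10⊕b11⊕b14⊕b15⊕b18⊕b19⊕b22⊕b23⊕b26⊕b27⊕b30⊕b31 = 1⊕1⊕1⊕1⊕1⊕1⊕1⊕1⊕1⊕1⊕0⊕0⊕1⊕0⊕0⊕1 = 0
s4: b4⊕b5⊕b6⊕b7⊕b12⊕b13⊕b14⊕b15⊕b20⊕b21⊕b22⊕b23⊕b28⊕b29⊕b30⊕b31 = 1⊕0⊕1⊕1⊕0⊕1⊕1⊕1⊕1⊕0⊕0⊕0⊕1⊕1⊕0⊕1 = 0
s8: b8⊕b9⊕b10⊕b11⊕b12⊕b13⊕b14⊕b15⊕b24⊕b25⊕b26⊕b27⊕b28⊕b29⊕b30⊕b31 = 0⊕1⊕1⊕1⊕0⊕1⊕1⊕1⊕1⊕0⊕1⊕0⊕1⊕1⊕0⊕1 = 1
s16: b16⊕b17⊕b18⊕b19⊕b20⊕b21⊕b22⊕b23⊕b24⊕b25⊕b26⊕b27⊕b28⊕b29⊕b30⊕b31 = 0⊕1⊕1⊕1⊕1⊕0⊕0⊕0⊕1⊕0⊕1⊕0⊕1⊕1⊕0⊕1 = 1
Syndrome (s16...s1) = 11001 → position 25.
Flip bit 25: corrected codeword = 1111011011101110111100011101101
Data bits at positions 3,5,6,7,9,10,11,12,13,14,15,17,18,19,20,21,22,23,24,25,26,27,28,29,30,31: 10111110111111100011101101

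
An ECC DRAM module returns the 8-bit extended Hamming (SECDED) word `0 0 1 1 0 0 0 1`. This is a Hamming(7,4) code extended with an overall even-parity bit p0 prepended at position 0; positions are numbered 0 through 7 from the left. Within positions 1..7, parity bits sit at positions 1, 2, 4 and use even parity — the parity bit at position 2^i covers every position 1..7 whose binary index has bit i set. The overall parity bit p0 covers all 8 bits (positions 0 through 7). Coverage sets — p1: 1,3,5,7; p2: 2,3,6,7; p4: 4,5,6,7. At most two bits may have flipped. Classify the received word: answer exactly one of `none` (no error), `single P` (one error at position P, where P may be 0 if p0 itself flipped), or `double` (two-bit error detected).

s1: b1⊕b3⊕b5⊕b7 = 0⊕1⊕0⊕1 = 0
s2: b2⊕b3⊕b6⊕b7 = 1⊕1⊕0⊕1 = 1
s4: b4⊕b5⊕b6⊕b7 = 0⊕0⊕0⊕1 = 1
Syndrome (s4...s1) = 110 → position 6.
Overall parity (XOR of all 8 bits, including p0): 0⊕0⊕1⊕1⊕0⊕0⊕0⊕1 = 1
Overall=1, syndrome position=6 → single-bit error at position 6.

single 6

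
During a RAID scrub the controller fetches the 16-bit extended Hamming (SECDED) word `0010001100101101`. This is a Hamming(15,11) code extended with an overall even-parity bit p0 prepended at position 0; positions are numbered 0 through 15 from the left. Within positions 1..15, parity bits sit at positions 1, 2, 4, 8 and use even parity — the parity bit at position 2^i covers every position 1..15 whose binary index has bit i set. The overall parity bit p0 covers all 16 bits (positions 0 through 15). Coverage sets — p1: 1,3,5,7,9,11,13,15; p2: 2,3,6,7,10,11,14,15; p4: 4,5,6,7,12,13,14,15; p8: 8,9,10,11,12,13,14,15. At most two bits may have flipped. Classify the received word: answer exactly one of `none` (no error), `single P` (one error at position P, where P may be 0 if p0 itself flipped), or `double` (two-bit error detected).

single 7

s1: b1⊕b3⊕b5⊕b7⊕b9⊕b11⊕b13⊕b15 = 0⊕0⊕0⊕1⊕0⊕0⊕1⊕1 = 1
s2: b2⊕b3⊕b6⊕b7⊕b10⊕b11⊕b14⊕b15 = 1⊕0⊕1⊕1⊕1⊕0⊕0⊕1 = 1
s4: b4⊕b5⊕b6⊕b7⊕b12⊕b13⊕b14⊕b15 = 0⊕0⊕1⊕1⊕1⊕1⊕0⊕1 = 1
s8: b8⊕b9⊕b10⊕b11⊕b12⊕b13⊕b14⊕b15 = 0⊕0⊕1⊕0⊕1⊕1⊕0⊕1 = 0
Syndrome (s8...s1) = 0111 → position 7.
Overall parity (XOR of all 16 bits, including p0): 0⊕0⊕1⊕0⊕0⊕0⊕1⊕1⊕0⊕0⊕1⊕0⊕1⊕1⊕0⊕1 = 1
Overall=1, syndrome position=7 → single-bit error at position 7.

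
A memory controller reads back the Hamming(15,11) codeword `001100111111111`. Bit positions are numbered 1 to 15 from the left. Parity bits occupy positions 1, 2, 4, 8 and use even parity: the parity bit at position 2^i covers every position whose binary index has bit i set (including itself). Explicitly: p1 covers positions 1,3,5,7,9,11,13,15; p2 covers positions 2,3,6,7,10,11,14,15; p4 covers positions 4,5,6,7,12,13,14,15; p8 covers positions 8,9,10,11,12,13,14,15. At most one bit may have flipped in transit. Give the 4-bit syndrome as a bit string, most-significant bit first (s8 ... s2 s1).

0000

s1: b1⊕b3⊕b5⊕b7⊕b9⊕b11⊕b13⊕b15 = 0⊕1⊕0⊕1⊕1⊕1⊕1⊕1 = 0
s2: b2⊕b3⊕b6⊕b7⊕b10⊕b11⊕b14⊕b15 = 0⊕1⊕0⊕1⊕1⊕1⊕1⊕1 = 0
s4: b4⊕b5⊕b6⊕b7⊕b12⊕b13⊕b14⊕b15 = 1⊕0⊕0⊕1⊕1⊕1⊕1⊕1 = 0
s8: b8⊕b9⊕b10⊕b11⊕b12⊕b13⊕b14⊕b15 = 1⊕1⊕1⊕1⊕1⊕1⊕1⊕1 = 0
Syndrome (s8...s1) = 0000 → position 0 (no error).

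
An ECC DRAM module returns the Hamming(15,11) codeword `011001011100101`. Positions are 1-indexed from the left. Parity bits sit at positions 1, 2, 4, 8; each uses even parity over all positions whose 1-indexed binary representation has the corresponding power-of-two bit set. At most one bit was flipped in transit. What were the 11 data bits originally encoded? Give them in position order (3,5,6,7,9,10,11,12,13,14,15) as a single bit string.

10101100111

s1: b1⊕b3⊕b5⊕b7⊕b9⊕b11⊕b13⊕b15 = 0⊕1⊕0⊕0⊕1⊕0⊕1⊕1 = 0
s2: b2⊕b3⊕b6⊕b7⊕b10⊕b11⊕b14⊕b15 = 1⊕1⊕1⊕0⊕1⊕0⊕0⊕1 = 1
s4: b4⊕b5⊕b6⊕b7⊕b12⊕b13⊕b14⊕b15 = 0⊕0⊕1⊕0⊕0⊕1⊕0⊕1 = 1
s8: b8⊕b9⊕b10⊕b11⊕b12⊕b13⊕b14⊕b15 = 1⊕1⊕1⊕0⊕0⊕1⊕0⊕1 = 1
Syndrome (s8...s1) = 1110 → position 14.
Flip bit 14: corrected codeword = 011001011100111
Data bits at positions 3,5,6,7,9,10,11,12,13,14,15: 10101100111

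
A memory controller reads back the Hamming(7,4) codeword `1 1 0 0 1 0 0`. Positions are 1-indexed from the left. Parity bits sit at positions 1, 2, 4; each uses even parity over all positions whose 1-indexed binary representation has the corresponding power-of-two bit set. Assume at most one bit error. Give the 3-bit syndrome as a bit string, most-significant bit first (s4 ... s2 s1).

110

s1: b1⊕b3⊕b5⊕b7 = 1⊕0⊕1⊕0 = 0
s2: b2⊕b3⊕b6⊕b7 = 1⊕0⊕0⊕0 = 1
s4: b4⊕b5⊕b6⊕b7 = 0⊕1⊕0⊕0 = 1
Syndrome (s4...s1) = 110 → position 6.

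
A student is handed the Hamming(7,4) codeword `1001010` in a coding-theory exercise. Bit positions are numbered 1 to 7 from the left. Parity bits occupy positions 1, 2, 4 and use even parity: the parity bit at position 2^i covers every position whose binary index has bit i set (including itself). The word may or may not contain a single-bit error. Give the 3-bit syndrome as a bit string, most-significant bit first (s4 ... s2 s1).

011

s1: b1⊕b3⊕b5⊕b7 = 1⊕0⊕0⊕0 = 1
s2: b2⊕b3⊕b6⊕b7 = 0⊕0⊕1⊕0 = 1
s4: b4⊕b5⊕b6⊕b7 = 1⊕0⊕1⊕0 = 0
Syndrome (s4...s1) = 011 → position 3.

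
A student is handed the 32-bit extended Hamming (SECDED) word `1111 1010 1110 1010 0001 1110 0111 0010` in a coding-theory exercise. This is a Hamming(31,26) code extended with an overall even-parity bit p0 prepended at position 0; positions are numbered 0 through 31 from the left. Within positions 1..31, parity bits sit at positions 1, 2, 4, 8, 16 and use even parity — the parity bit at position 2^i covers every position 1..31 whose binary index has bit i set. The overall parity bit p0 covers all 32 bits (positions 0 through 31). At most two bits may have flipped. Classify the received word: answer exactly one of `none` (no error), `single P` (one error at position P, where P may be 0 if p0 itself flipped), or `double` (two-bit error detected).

s1: b1⊕b3⊕b5⊕b7⊕b9⊕b11⊕b13⊕b15⊕b17⊕b19⊕b21⊕b23⊕b25⊕b27⊕b29⊕b31 = 1⊕1⊕0⊕0⊕1⊕0⊕0⊕0⊕0⊕1⊕1⊕0⊕1⊕1⊕0⊕0 = 1
s2: b2⊕b3⊕b6⊕b7⊕b10⊕b11⊕b14⊕b15⊕b18⊕b19⊕b22⊕b23⊕b26⊕b27⊕b30⊕b31 = 1⊕1⊕1⊕0⊕1⊕0⊕1⊕0⊕0⊕1⊕1⊕0⊕1⊕1⊕1⊕0 = 0
s4: b4⊕b5⊕b6⊕b7⊕b12⊕b13⊕b14⊕b15⊕b20⊕b21⊕b22⊕b23⊕b28⊕b29⊕b30⊕b31 = 1⊕0⊕1⊕0⊕1⊕0⊕1⊕0⊕1⊕1⊕1⊕0⊕0⊕0⊕1⊕0 = 0
s8: b8⊕b9⊕b10⊕b11⊕b12⊕b13⊕b14⊕b15⊕b24⊕b25⊕b26⊕b27⊕b28⊕b29⊕b30⊕b31 = 1⊕1⊕1⊕0⊕1⊕0⊕1⊕0⊕0⊕1⊕1⊕1⊕0⊕0⊕1⊕0 = 1
s16: b16⊕b17⊕b18⊕b19⊕b20⊕b21⊕b22⊕b23⊕b24⊕b25⊕b26⊕b27⊕b28⊕b29⊕b30⊕b31 = 0⊕0⊕0⊕1⊕1⊕1⊕1⊕0⊕0⊕1⊕1⊕1⊕0⊕0⊕1⊕0 = 0
Syndrome (s16...s1) = 01001 → position 9.
Overall parity (XOR of all 32 bits, including p0): 1⊕1⊕1⊕1⊕1⊕0⊕1⊕0⊕1⊕1⊕1⊕0⊕1⊕0⊕1⊕0⊕0⊕0⊕0⊕1⊕1⊕1⊕1⊕0⊕0⊕1⊕1⊕1⊕0⊕0⊕1⊕0 = 1
Overall=1, syndrome position=9 → single-bit error at position 9.

single 9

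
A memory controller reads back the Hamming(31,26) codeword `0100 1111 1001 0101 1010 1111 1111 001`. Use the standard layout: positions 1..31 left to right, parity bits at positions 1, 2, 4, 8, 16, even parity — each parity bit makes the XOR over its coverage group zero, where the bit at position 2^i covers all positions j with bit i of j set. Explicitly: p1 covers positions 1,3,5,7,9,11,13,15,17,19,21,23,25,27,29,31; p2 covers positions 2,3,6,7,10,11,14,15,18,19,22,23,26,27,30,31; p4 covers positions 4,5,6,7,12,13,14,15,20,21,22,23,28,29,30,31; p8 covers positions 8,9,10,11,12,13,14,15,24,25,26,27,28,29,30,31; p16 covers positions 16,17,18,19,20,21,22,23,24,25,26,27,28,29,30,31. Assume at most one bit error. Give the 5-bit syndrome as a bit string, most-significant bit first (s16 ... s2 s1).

00000

s1: b1⊕b3⊕b5⊕b7⊕b9⊕b11⊕b13⊕b15⊕b17⊕b19⊕b21⊕b23⊕b25⊕b27⊕b29⊕b31 = 0⊕0⊕1⊕1⊕1⊕0⊕0⊕0⊕1⊕1⊕1⊕1⊕1⊕1⊕0⊕1 = 0
s2: b2⊕b3⊕b6⊕b7⊕b10⊕b11⊕b14⊕b15⊕b18⊕b19⊕b22⊕b23⊕b26⊕b27⊕b30⊕b31 = 1⊕0⊕1⊕1⊕0⊕0⊕1⊕0⊕0⊕1⊕1⊕1⊕1⊕1⊕0⊕1 = 0
s4: b4⊕b5⊕b6⊕b7⊕b12⊕b13⊕b14⊕b15⊕b20⊕b21⊕b22⊕b23⊕b28⊕b29⊕b30⊕b31 = 0⊕1⊕1⊕1⊕1⊕0⊕1⊕0⊕0⊕1⊕1⊕1⊕1⊕0⊕0⊕1 = 0
s8: b8⊕b9⊕b10⊕b11⊕b12⊕b13⊕b14⊕b15⊕b24⊕b25⊕b26⊕b27⊕b28⊕b29⊕b30⊕b31 = 1⊕1⊕0⊕0⊕1⊕0⊕1⊕0⊕1⊕1⊕1⊕1⊕1⊕0⊕0⊕1 = 0
s16: b16⊕b17⊕b18⊕b19⊕b20⊕b21⊕b22⊕b23⊕b24⊕b25⊕b26⊕b27⊕b28⊕b29⊕b30⊕b31 = 1⊕1⊕0⊕1⊕0⊕1⊕1⊕1⊕1⊕1⊕1⊕1⊕1⊕0⊕0⊕1 = 0
Syndrome (s16...s1) = 00000 → position 0 (no error).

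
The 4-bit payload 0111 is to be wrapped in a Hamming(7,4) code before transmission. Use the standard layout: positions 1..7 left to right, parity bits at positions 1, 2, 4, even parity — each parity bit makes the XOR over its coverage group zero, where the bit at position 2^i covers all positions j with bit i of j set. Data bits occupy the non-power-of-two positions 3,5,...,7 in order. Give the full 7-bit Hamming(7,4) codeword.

0001111

Place data bits at non-power-of-two positions: b3=0, b5=1, b6=1, b7=1.
p1 = XOR of data positions {3,5,7} = 0⊕1⊕1 = 0
p2 = XOR of data positions {3,6,7} = 0⊕1⊕1 = 0
p4 = XOR of data positions {5,6,7} = 1⊕1⊕1 = 1
Codeword b1..b7 = 0001111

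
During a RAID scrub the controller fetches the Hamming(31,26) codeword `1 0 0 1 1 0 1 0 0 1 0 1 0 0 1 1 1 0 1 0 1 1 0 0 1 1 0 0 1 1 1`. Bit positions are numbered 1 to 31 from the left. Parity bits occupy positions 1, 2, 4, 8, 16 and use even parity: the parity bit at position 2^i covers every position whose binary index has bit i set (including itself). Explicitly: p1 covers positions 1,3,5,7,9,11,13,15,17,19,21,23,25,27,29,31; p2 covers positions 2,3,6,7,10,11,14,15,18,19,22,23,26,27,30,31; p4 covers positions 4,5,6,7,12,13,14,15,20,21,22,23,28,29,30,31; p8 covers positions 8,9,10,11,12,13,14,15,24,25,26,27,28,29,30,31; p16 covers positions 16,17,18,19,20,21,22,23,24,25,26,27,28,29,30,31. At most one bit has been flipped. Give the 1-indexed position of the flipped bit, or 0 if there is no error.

s1: b1⊕b3⊕b5⊕b7⊕b9⊕b11⊕b13⊕b15⊕b17⊕b19⊕b21⊕b23⊕b25⊕b27⊕b29⊕b31 = 1⊕0⊕1⊕1⊕0⊕0⊕0⊕1⊕1⊕1⊕1⊕0⊕1⊕0⊕1⊕1 = 0
s2: b2⊕b3⊕b6⊕b7⊕b10⊕b11⊕b14⊕b15⊕b18⊕b19⊕b22⊕b23⊕b26⊕b27⊕b30⊕b31 = 0⊕0⊕0⊕1⊕1⊕0⊕0⊕1⊕0⊕1⊕1⊕0⊕1⊕0⊕1⊕1 = 0
s4: b4⊕b5⊕b6⊕b7⊕b12⊕b13⊕b14⊕b15⊕b20⊕b21⊕b22⊕b23⊕b28⊕b29⊕b30⊕b31 = 1⊕1⊕0⊕1⊕1⊕0⊕0⊕1⊕0⊕1⊕1⊕0⊕0⊕1⊕1⊕1 = 0
s8: b8⊕b9⊕b10⊕b11⊕b12⊕b13⊕b14⊕b15⊕b24⊕b25⊕b26⊕b27⊕b28⊕b29⊕b30⊕b31 = 0⊕0⊕1⊕0⊕1⊕0⊕0⊕1⊕0⊕1⊕1⊕0⊕0⊕1⊕1⊕1 = 0
s16: b16⊕b17⊕b18⊕b19⊕b20⊕b21⊕b22⊕b23⊕b24⊕b25⊕b26⊕b27⊕b28⊕b29⊕b30⊕b31 = 1⊕1⊕0⊕1⊕0⊕1⊕1⊕0⊕0⊕1⊕1⊕0⊕0⊕1⊕1⊕1 = 0
Syndrome (s16...s1) = 00000 → position 0 (no error).

0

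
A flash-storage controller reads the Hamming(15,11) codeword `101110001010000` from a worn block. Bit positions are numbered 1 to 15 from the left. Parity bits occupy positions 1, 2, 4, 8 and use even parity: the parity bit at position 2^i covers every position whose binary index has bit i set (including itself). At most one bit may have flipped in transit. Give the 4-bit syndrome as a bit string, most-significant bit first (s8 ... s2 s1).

0001

s1: b1⊕b3⊕b5⊕b7⊕b9⊕b11⊕b13⊕b15 = 1⊕1⊕1⊕0⊕1⊕1⊕0⊕0 = 1
s2: b2⊕b3⊕b6⊕b7⊕b10⊕b11⊕b14⊕b15 = 0⊕1⊕0⊕0⊕0⊕1⊕0⊕0 = 0
s4: b4⊕b5⊕b6⊕b7⊕b12⊕b13⊕b14⊕b15 = 1⊕1⊕0⊕0⊕0⊕0⊕0⊕0 = 0
s8: b8⊕b9⊕b10⊕b11⊕b12⊕b13⊕b14⊕b15 = 0⊕1⊕0⊕1⊕0⊕0⊕0⊕0 = 0
Syndrome (s8...s1) = 0001 → position 1.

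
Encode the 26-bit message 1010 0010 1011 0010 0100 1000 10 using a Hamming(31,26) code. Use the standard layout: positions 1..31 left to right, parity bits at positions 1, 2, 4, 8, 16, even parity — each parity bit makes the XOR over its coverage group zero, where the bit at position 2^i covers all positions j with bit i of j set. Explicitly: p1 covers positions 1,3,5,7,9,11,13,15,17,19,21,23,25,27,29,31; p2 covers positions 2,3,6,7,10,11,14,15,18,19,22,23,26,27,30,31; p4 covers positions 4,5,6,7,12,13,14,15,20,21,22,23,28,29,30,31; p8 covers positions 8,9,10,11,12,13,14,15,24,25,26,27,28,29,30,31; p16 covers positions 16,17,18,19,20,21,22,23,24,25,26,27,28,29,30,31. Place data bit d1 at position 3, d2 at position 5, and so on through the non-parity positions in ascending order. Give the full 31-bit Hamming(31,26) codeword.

Place data bits at non-power-of-two positions: b3=1, b5=0, b6=1, b7=0, b9=0, b10=0, b11=1, b12=0, b13=1, b14=0, b15=1, b17=1, b18=0, b19=0, b20=1, b21=0, b22=0, b23=1, b24=0, b25=0, b26=1, b27=0, b28=0, b29=0, b30=1, b31=0.
p1 = XOR of data positions {3,5,7,9,11,13,15,17,19,21,23,25,27,29,31} = 1⊕0⊕0⊕0⊕1⊕1⊕1⊕1⊕0⊕0⊕1⊕0⊕0⊕0⊕0 = 0
p2 = XOR of data positions {3,6,7,10,11,14,15,18,19,22,23,26,27,30,31} = 1⊕1⊕0⊕0⊕1⊕0⊕1⊕0⊕0⊕0⊕1⊕1⊕0⊕1⊕0 = 1
p4 = XOR of data positions {5,6,7,12,13,14,15,20,21,22,23,28,29,30,31} = 0⊕1⊕0⊕0⊕1⊕0⊕1⊕1⊕0⊕0⊕1⊕0⊕0⊕1⊕0 = 0
p8 = XOR of data positions {9,10,11,12,13,14,15,24,25,26,27,28,29,30,31} = 0⊕0⊕1⊕0⊕1⊕0⊕1⊕0⊕0⊕1⊕0⊕0⊕0⊕1⊕0 = 1
p16 = XOR of data positions {17,18,19,20,21,22,23,24,25,26,27,28,29,30,31} = 1⊕0⊕0⊕1⊕0⊕0⊕1⊕0⊕0⊕1⊕0⊕0⊕0⊕1⊕0 = 1
Codeword b1..b31 = 0110010100101011100100100100010

0110010100101011100100100100010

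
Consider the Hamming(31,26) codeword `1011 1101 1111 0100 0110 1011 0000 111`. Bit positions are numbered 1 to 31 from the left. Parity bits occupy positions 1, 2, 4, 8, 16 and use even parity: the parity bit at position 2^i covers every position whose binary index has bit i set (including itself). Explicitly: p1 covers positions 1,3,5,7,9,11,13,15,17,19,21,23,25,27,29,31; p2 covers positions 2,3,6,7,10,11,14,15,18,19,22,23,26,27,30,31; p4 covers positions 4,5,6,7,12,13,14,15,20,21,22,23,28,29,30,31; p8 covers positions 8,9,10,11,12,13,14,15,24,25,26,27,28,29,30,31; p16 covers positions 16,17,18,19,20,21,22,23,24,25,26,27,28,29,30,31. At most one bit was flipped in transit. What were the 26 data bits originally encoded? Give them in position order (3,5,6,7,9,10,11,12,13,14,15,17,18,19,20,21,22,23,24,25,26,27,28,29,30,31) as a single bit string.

s1: b1⊕b3⊕b5⊕b7⊕b9⊕b11⊕b13⊕b15⊕b17⊕b19⊕b21⊕b23⊕b25⊕b27⊕b29⊕b31 = 1⊕1⊕1⊕0⊕1⊕1⊕0⊕0⊕0⊕1⊕1⊕1⊕0⊕0⊕1⊕1 = 0
s2: b2⊕b3⊕b6⊕b7⊕b10⊕b11⊕b14⊕b15⊕b18⊕b19⊕b22⊕b23⊕b26⊕b27⊕b30⊕b31 = 0⊕1⊕1⊕0⊕1⊕1⊕1⊕0⊕1⊕1⊕0⊕1⊕0⊕0⊕1⊕1 = 0
s4: b4⊕b5⊕b6⊕b7⊕b12⊕b13⊕b14⊕b15⊕b20⊕b21⊕b22⊕b23⊕b28⊕b29⊕b30⊕b31 = 1⊕1⊕1⊕0⊕1⊕0⊕1⊕0⊕0⊕1⊕0⊕1⊕0⊕1⊕1⊕1 = 0
s8: b8⊕b9⊕b10⊕b11⊕b12⊕b13⊕b14⊕b15⊕b24⊕b25⊕b26⊕b27⊕b28⊕b29⊕b30⊕b31 = 1⊕1⊕1⊕1⊕1⊕0⊕1⊕0⊕1⊕0⊕0⊕0⊕0⊕1⊕1⊕1 = 0
s16: b16⊕b17⊕b18⊕b19⊕b20⊕b21⊕b22⊕b23⊕b24⊕b25⊕b26⊕b27⊕b28⊕b29⊕b30⊕b31 = 0⊕0⊕1⊕1⊕0⊕1⊕0⊕1⊕1⊕0⊕0⊕0⊕0⊕1⊕1⊕1 = 0
Syndrome (s16...s1) = 00000 → position 0 (no error).
No correction needed.
Data bits at positions 3,5,6,7,9,10,11,12,13,14,15,17,18,19,20,21,22,23,24,25,26,27,28,29,30,31: 11101111010011010110000111

11101111010011010110000111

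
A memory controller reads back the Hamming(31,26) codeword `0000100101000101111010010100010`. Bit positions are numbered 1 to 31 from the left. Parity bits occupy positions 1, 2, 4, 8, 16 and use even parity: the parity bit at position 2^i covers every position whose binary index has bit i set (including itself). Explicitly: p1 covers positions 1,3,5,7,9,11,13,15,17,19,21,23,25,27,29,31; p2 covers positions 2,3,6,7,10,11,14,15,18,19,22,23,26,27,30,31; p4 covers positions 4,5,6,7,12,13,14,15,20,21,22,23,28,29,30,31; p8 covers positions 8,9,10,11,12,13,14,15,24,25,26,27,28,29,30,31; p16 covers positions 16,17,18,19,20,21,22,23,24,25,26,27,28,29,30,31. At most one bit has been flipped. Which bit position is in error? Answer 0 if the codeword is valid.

0

s1: b1⊕b3⊕b5⊕b7⊕b9⊕b11⊕b13⊕b15⊕b17⊕b19⊕b21⊕b23⊕b25⊕b27⊕b29⊕b31 = 0⊕0⊕1⊕0⊕0⊕0⊕0⊕0⊕1⊕1⊕1⊕0⊕0⊕0⊕0⊕0 = 0
s2: b2⊕b3⊕b6⊕b7⊕b10⊕b11⊕b14⊕b15⊕b18⊕b19⊕b22⊕b23⊕b26⊕b27⊕b30⊕b31 = 0⊕0⊕0⊕0⊕1⊕0⊕1⊕0⊕1⊕1⊕0⊕0⊕1⊕0⊕1⊕0 = 0
s4: b4⊕b5⊕b6⊕b7⊕b12⊕b13⊕b14⊕b15⊕b20⊕b21⊕b22⊕b23⊕b28⊕b29⊕b30⊕b31 = 0⊕1⊕0⊕0⊕0⊕0⊕1⊕0⊕0⊕1⊕0⊕0⊕0⊕0⊕1⊕0 = 0
s8: b8⊕b9⊕b10⊕b11⊕b12⊕b13⊕b14⊕b15⊕b24⊕b25⊕b26⊕b27⊕b28⊕b29⊕b30⊕b31 = 1⊕0⊕1⊕0⊕0⊕0⊕1⊕0⊕1⊕0⊕1⊕0⊕0⊕0⊕1⊕0 = 0
s16: b16⊕b17⊕b18⊕b19⊕b20⊕b21⊕b22⊕b23⊕b24⊕b25⊕b26⊕b27⊕b28⊕b29⊕b30⊕b31 = 1⊕1⊕1⊕1⊕0⊕1⊕0⊕0⊕1⊕0⊕1⊕0⊕0⊕0⊕1⊕0 = 0
Syndrome (s16...s1) = 00000 → position 0 (no error).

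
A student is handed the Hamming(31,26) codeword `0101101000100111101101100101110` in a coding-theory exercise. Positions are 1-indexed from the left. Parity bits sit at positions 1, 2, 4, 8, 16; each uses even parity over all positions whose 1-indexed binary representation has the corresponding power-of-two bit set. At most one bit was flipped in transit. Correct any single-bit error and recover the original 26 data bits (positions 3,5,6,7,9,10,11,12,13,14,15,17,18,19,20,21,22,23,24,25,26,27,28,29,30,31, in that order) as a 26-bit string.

s1: b1⊕b3⊕b5⊕b7⊕b9⊕b11⊕b13⊕b15⊕b17⊕b19⊕b21⊕b23⊕b25⊕b27⊕b29⊕b31 = 0⊕0⊕1⊕1⊕0⊕1⊕0⊕1⊕1⊕1⊕0⊕1⊕0⊕0⊕1⊕0 = 0
s2: b2⊕b3⊕b6⊕b7⊕b10⊕b11⊕b14⊕b15⊕b18⊕b19⊕b22⊕b23⊕b26⊕b27⊕b30⊕b31 = 1⊕0⊕0⊕1⊕0⊕1⊕1⊕1⊕0⊕1⊕1⊕1⊕1⊕0⊕1⊕0 = 0
s4: b4⊕b5⊕b6⊕b7⊕b12⊕b13⊕b14⊕b15⊕b20⊕b21⊕b22⊕b23⊕b28⊕b29⊕b30⊕b31 = 1⊕1⊕0⊕1⊕0⊕0⊕1⊕1⊕1⊕0⊕1⊕1⊕1⊕1⊕1⊕0 = 1
s8: b8⊕b9⊕b10⊕b11⊕b12⊕b13⊕b14⊕b15⊕b24⊕b25⊕b26⊕b27⊕b28⊕b29⊕b30⊕b31 = 0⊕0⊕0⊕1⊕0⊕0⊕1⊕1⊕0⊕0⊕1⊕0⊕1⊕1⊕1⊕0 = 1
s16: b16⊕b17⊕b18⊕b19⊕b20⊕b21⊕b22⊕b23⊕b24⊕b25⊕b26⊕b27⊕b28⊕b29⊕b30⊕b31 = 1⊕1⊕0⊕1⊕1⊕0⊕1⊕1⊕0⊕0⊕1⊕0⊕1⊕1⊕1⊕0 = 0
Syndrome (s16...s1) = 01100 → position 12.
Flip bit 12: corrected codeword = 0101101000110111101101100101110
Data bits at positions 3,5,6,7,9,10,11,12,13,14,15,17,18,19,20,21,22,23,24,25,26,27,28,29,30,31: 01010011011101101100101110

01010011011101101100101110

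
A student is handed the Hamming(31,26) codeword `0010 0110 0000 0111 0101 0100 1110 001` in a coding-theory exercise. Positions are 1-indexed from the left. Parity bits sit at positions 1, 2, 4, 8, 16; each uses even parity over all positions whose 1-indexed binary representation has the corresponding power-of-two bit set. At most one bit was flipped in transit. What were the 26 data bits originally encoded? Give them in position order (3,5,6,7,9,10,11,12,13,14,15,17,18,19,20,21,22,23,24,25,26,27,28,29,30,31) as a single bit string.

s1: b1⊕b3⊕b5⊕b7⊕b9⊕b11⊕b13⊕b15⊕b17⊕b19⊕b21⊕b23⊕b25⊕b27⊕b29⊕b31 = 0⊕1⊕0⊕1⊕0⊕0⊕0⊕1⊕0⊕0⊕0⊕0⊕1⊕1⊕0⊕1 = 0
s2: b2⊕b3⊕b6⊕b7⊕b10⊕b11⊕b14⊕b15⊕b18⊕b19⊕b22⊕b23⊕b26⊕b27⊕b30⊕b31 = 0⊕1⊕1⊕1⊕0⊕0⊕1⊕1⊕1⊕0⊕1⊕0⊕1⊕1⊕0⊕1 = 0
s4: b4⊕b5⊕b6⊕b7⊕b12⊕b13⊕b14⊕b15⊕b20⊕b21⊕b22⊕b23⊕b28⊕b29⊕b30⊕b31 = 0⊕0⊕1⊕1⊕0⊕0⊕1⊕1⊕1⊕0⊕1⊕0⊕0⊕0⊕0⊕1 = 1
s8: b8⊕b9⊕b10⊕b11⊕b12⊕b13⊕b14⊕b15⊕b24⊕b25⊕b26⊕b27⊕b28⊕b29⊕b30⊕b31 = 0⊕0⊕0⊕0⊕0⊕0⊕1⊕1⊕0⊕1⊕1⊕1⊕0⊕0⊕0⊕1 = 0
s16: b16⊕b17⊕b18⊕b19⊕b20⊕b21⊕b22⊕b23⊕b24⊕b25⊕b26⊕b27⊕b28⊕b29⊕b30⊕b31 = 1⊕0⊕1⊕0⊕1⊕0⊕1⊕0⊕0⊕1⊕1⊕1⊕0⊕0⊕0⊕1 = 0
Syndrome (s16...s1) = 00100 → position 4.
Flip bit 4: corrected codeword = 0011011000000111010101001110001
Data bits at positions 3,5,6,7,9,10,11,12,13,14,15,17,18,19,20,21,22,23,24,25,26,27,28,29,30,31: 10110000011010101001110001

10110000011010101001110001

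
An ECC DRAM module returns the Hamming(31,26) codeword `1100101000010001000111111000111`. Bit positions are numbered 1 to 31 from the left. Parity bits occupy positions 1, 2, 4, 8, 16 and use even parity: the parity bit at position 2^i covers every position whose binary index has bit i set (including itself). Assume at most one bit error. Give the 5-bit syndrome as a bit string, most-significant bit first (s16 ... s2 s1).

s1: b1⊕b3⊕b5⊕b7⊕b9⊕b11⊕b13⊕b15⊕b17⊕b19⊕b21⊕b23⊕b25⊕b27⊕b29⊕b31 = 1⊕0⊕1⊕1⊕0⊕0⊕0⊕0⊕0⊕0⊕1⊕1⊕1⊕0⊕1⊕1 = 0
s2: b2⊕b3⊕b6⊕b7⊕b10⊕b11⊕b14⊕b15⊕b18⊕b19⊕b22⊕b23⊕b26⊕b27⊕b30⊕b31 = 1⊕0⊕0⊕1⊕0⊕0⊕0⊕0⊕0⊕0⊕1⊕1⊕0⊕0⊕1⊕1 = 0
s4: b4⊕b5⊕b6⊕b7⊕b12⊕b13⊕b14⊕b15⊕b20⊕b21⊕b22⊕b23⊕b28⊕b29⊕b30⊕b31 = 0⊕1⊕0⊕1⊕1⊕0⊕0⊕0⊕1⊕1⊕1⊕1⊕0⊕1⊕1⊕1 = 0
s8: b8⊕b9⊕b10⊕b11⊕b12⊕b13⊕b14⊕b15⊕b24⊕b25⊕b26⊕b27⊕b28⊕b29⊕b30⊕b31 = 0⊕0⊕0⊕0⊕1⊕0⊕0⊕0⊕1⊕1⊕0⊕0⊕0⊕1⊕1⊕1 = 0
s16: b16⊕b17⊕b18⊕b19⊕b20⊕b21⊕b22⊕b23⊕b24⊕b25⊕b26⊕b27⊕b28⊕b29⊕b30⊕b31 = 1⊕0⊕0⊕0⊕1⊕1⊕1⊕1⊕1⊕1⊕0⊕0⊕0⊕1⊕1⊕1 = 0
Syndrome (s16...s1) = 00000 → position 0 (no error).

00000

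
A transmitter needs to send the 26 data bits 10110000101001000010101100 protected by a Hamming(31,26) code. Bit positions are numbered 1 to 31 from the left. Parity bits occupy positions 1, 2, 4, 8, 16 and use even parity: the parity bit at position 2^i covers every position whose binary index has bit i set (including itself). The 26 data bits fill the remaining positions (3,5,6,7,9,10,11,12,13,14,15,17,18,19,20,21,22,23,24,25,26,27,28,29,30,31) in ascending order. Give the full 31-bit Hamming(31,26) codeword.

Place data bits at non-power-of-two positions: b3=1, b5=0, b6=1, b7=1, b9=0, b10=0, b11=0, b12=0, b13=1, b14=0, b15=1, b17=0, b18=0, b19=1, b20=0, b21=0, b22=0, b23=0, b24=1, b25=0, b26=1, b27=0, b28=1, b29=1, b30=0, b31=0.
p1 = XOR of data positions {3,5,7,9,11,13,15,17,19,21,23,25,27,29,31} = 1⊕0⊕1⊕0⊕0⊕1⊕1⊕0⊕1⊕0⊕0⊕0⊕0⊕1⊕0 = 0
p2 = XOR of data positions {3,6,7,10,11,14,15,18,19,22,23,26,27,30,31} = 1⊕1⊕1⊕0⊕0⊕0⊕1⊕0⊕1⊕0⊕0⊕1⊕0⊕0⊕0 = 0
p4 = XOR of data positions {5,6,7,12,13,14,15,20,21,22,23,28,29,30,31} = 0⊕1⊕1⊕0⊕1⊕0⊕1⊕0⊕0⊕0⊕0⊕1⊕1⊕0⊕0 = 0
p8 = XOR of data positions {9,10,11,12,13,14,15,24,25,26,27,28,29,30,31} = 0⊕0⊕0⊕0⊕1⊕0⊕1⊕1⊕0⊕1⊕0⊕1⊕1⊕0⊕0 = 0
p16 = XOR of data positions {17,18,19,20,21,22,23,24,25,26,27,28,29,30,31} = 0⊕0⊕1⊕0⊕0⊕0⊕0⊕1⊕0⊕1⊕0⊕1⊕1⊕0⊕0 = 1
Codeword b1..b31 = 0010011000001011001000010101100

0010011000001011001000010101100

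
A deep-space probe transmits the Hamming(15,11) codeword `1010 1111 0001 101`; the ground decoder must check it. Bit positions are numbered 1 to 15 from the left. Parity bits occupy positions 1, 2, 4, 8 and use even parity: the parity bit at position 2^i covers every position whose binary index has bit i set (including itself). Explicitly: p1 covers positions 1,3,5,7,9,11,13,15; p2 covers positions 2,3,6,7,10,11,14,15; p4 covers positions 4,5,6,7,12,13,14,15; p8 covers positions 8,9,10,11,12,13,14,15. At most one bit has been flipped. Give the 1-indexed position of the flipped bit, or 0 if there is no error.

s1: b1⊕b3⊕b5⊕b7⊕b9⊕b11⊕b13⊕b15 = 1⊕1⊕1⊕1⊕0⊕0⊕1⊕1 = 0
s2: b2⊕b3⊕b6⊕b7⊕b10⊕b11⊕b14⊕b15 = 0⊕1⊕1⊕1⊕0⊕0⊕0⊕1 = 0
s4: b4⊕b5⊕b6⊕b7⊕b12⊕b13⊕b14⊕b15 = 0⊕1⊕1⊕1⊕1⊕1⊕0⊕1 = 0
s8: b8⊕b9⊕b10⊕b11⊕b12⊕b13⊕b14⊕b15 = 1⊕0⊕0⊕0⊕1⊕1⊕0⊕1 = 0
Syndrome (s8...s1) = 0000 → position 0 (no error).

0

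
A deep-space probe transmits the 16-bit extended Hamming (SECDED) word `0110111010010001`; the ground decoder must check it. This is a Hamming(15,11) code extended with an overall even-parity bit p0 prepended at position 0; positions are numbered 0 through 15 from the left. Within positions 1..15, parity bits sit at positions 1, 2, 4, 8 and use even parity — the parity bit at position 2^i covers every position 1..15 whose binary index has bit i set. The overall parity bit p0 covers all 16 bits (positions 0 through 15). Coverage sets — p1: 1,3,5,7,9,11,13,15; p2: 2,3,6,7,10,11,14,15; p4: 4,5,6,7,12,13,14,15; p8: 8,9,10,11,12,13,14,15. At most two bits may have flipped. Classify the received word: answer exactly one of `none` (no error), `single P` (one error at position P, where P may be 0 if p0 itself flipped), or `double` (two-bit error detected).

s1: b1⊕b3⊕b5⊕b7⊕b9⊕b11⊕b13⊕b15 = 1⊕0⊕1⊕0⊕0⊕1⊕0⊕1 = 0
s2: b2⊕b3⊕b6⊕b7⊕b10⊕b11⊕b14⊕b15 = 1⊕0⊕1⊕0⊕0⊕1⊕0⊕1 = 0
s4: b4⊕b5⊕b6⊕b7⊕b12⊕b13⊕b14⊕b15 = 1⊕1⊕1⊕0⊕0⊕0⊕0⊕1 = 0
s8: b8⊕b9⊕b10⊕b11⊕b12⊕b13⊕b14⊕b15 = 1⊕0⊕0⊕1⊕0⊕0⊕0⊕1 = 1
Syndrome (s8...s1) = 1000 → position 8.
Overall parity (XOR of all 16 bits, including p0): 0⊕1⊕1⊕0⊕1⊕1⊕1⊕0⊕1⊕0⊕0⊕1⊕0⊕0⊕0⊕1 = 0
Overall=0, syndrome position=8 → double-bit error detected (uncorrectable).

double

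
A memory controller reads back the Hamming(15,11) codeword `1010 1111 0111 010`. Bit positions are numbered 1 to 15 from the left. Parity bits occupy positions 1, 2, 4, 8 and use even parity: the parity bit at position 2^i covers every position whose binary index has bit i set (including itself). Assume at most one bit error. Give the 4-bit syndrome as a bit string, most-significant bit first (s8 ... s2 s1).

s1: b1⊕b3⊕b5⊕b7⊕b9⊕b11⊕b13⊕b15 = 1⊕1⊕1⊕1⊕0⊕1⊕0⊕0 = 1
s2: b2⊕b3⊕b6⊕b7⊕b10⊕b11⊕b14⊕b15 = 0⊕1⊕1⊕1⊕1⊕1⊕1⊕0 = 0
s4: b4⊕b5⊕b6⊕b7⊕b12⊕b13⊕b14⊕b15 = 0⊕1⊕1⊕1⊕1⊕0⊕1⊕0 = 1
s8: b8⊕b9⊕b10⊕b11⊕b12⊕b13⊕b14⊕b15 = 1⊕0⊕1⊕1⊕1⊕0⊕1⊕0 = 1
Syndrome (s8...s1) = 1101 → position 13.

1101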